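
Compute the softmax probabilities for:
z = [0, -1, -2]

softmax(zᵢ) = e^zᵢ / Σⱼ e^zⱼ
p = [0.6652, 0.2447, 0.09]

exp(z) = [1, 0.3679, 0.1353]
Sum = 1.503
p = [0.6652, 0.2447, 0.09]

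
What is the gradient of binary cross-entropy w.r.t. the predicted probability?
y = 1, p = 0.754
∂L/∂p = -1.326

∂L/∂p = -y/p + (1-y)/(1-p) = -1/0.754 + 0 = -1.326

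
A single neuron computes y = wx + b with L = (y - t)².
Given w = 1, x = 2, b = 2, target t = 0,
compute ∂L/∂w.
∂L/∂w = 16

y = wx + b = (1)(2) + 2 = 4
∂L/∂y = 2(y - t) = 2(4 - 0) = 8
∂y/∂w = x = 2
∂L/∂w = ∂L/∂y · ∂y/∂w = 8 × 2 = 16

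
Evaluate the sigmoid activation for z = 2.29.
0.908

sigmoid(2.29) = 1/(1 + e^(-2.29)) = 1/(1 + 0.1013) = 0.908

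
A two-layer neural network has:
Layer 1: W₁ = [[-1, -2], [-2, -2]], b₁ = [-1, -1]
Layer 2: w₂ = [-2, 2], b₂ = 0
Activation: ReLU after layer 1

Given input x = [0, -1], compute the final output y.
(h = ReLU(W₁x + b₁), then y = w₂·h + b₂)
y = 0

Layer 1 pre-activation: z₁ = [1, 1]
After ReLU: h = [1, 1]
Layer 2 output: y = -2×1 + 2×1 + 0 = 0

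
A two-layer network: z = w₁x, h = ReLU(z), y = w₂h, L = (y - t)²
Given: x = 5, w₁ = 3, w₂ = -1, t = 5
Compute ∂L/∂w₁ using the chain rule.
∂L/∂w₁ = 200

Forward pass:
z = w₁x = 3×5 = 15
h = ReLU(15) = 15
y = w₂h = -1×15 = -15

Backward pass:
∂L/∂y = 2(y - t) = 2(-15 - 5) = -40
∂y/∂h = w₂ = -1
∂h/∂z = 1 (ReLU derivative)
∂z/∂w₁ = x = 5

∂L/∂w₁ = -40 × -1 × 1 × 5 = 200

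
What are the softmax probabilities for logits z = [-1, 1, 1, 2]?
p = [0.0279, 0.206, 0.206, 0.5601]

exp(z) = [0.3679, 2.718, 2.718, 7.389]
Sum = 13.19
p = [0.0279, 0.206, 0.206, 0.5601]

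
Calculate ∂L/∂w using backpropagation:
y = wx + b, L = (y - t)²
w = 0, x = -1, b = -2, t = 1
∂L/∂w = 6

y = wx + b = (0)(-1) + -2 = -2
∂L/∂y = 2(y - t) = 2(-2 - 1) = -6
∂y/∂w = x = -1
∂L/∂w = ∂L/∂y · ∂y/∂w = -6 × -1 = 6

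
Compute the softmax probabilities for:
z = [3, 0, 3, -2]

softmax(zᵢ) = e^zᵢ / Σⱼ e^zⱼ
p = [0.4863, 0.0242, 0.4863, 0.0033]

exp(z) = [20.09, 1, 20.09, 0.1353]
Sum = 41.31
p = [0.4863, 0.0242, 0.4863, 0.0033]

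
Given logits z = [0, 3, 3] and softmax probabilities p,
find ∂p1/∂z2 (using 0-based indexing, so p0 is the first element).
∂p1/∂z2 = -0.238

p = softmax(z) = [0.02429, 0.4879, 0.4879]
p1 = 0.4879, p2 = 0.4879

∂p1/∂z2 = -p1 × p2 = -0.4879 × 0.4879 = -0.238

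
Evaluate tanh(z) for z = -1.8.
-0.9468

tanh(-1.8) = (e^(-1.8) - e^(1.8))/(e^(-1.8) + e^(1.8)) = -0.9468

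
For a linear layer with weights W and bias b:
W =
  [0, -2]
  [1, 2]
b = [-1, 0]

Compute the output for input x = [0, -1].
y = [1, -2]

Wx = [0×0 + -2×-1, 1×0 + 2×-1]
   = [2, -2]
y = Wx + b = [2 + -1, -2 + 0] = [1, -2]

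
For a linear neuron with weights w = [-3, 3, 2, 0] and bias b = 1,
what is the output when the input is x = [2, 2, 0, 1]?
y = 1

y = (-3)(2) + (3)(2) + (2)(0) + (0)(1) + 1 = 1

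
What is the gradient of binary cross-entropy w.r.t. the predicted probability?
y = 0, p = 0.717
∂L/∂p = 3.534

∂L/∂p = -y/p + (1-y)/(1-p) = 0 + 1/0.283 = 3.534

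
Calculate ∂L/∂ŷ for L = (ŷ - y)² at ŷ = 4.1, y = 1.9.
∂L/∂ŷ = 4.4

∂L/∂ŷ = 2(ŷ - y) = 2(4.1 - 1.9) = 2(2.2) = 4.4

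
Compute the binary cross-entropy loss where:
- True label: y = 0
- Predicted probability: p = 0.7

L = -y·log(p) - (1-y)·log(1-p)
L = 1.204

L = -0·log(0.7) - 1·log(0.3) = -log(0.3) = 1.204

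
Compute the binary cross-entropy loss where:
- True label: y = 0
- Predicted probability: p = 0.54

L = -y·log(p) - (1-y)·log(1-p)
L = 0.7765

L = -0·log(0.54) - 1·log(0.46) = -log(0.46) = 0.7765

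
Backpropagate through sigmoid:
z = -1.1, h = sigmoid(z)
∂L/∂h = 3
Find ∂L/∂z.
∂L/∂z = 0.5621

σ(-1.1) = 0.2497
σ'(-1.1) = σ(-1.1)(1 - σ(-1.1)) = 0.2497 × 0.7503 = 0.1874
∂L/∂z = ∂L/∂h · σ'(z) = 3 × 0.1874 = 0.5621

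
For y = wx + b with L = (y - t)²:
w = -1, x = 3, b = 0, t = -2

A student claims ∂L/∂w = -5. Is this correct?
Incorrect

y = (-1)(3) + 0 = -3
∂L/∂y = 2(y - t) = 2(-3 - -2) = -2
∂y/∂w = x = 3
∂L/∂w = -2 × 3 = -6

Claimed value: -5
Incorrect: The correct gradient is -6.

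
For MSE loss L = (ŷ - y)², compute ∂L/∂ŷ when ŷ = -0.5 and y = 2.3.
∂L/∂ŷ = -5.6

∂L/∂ŷ = 2(ŷ - y) = 2(-0.5 - 2.3) = 2(-2.8) = -5.6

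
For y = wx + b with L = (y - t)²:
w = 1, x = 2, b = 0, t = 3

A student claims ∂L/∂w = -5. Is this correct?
Incorrect

y = (1)(2) + 0 = 2
∂L/∂y = 2(y - t) = 2(2 - 3) = -2
∂y/∂w = x = 2
∂L/∂w = -2 × 2 = -4

Claimed value: -5
Incorrect: The correct gradient is -4.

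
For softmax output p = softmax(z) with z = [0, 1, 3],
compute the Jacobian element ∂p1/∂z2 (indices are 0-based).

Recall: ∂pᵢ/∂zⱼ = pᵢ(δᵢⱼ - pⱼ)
∂p1/∂z2 = -0.09636

p = softmax(z) = [0.04201, 0.1142, 0.8438]
p1 = 0.1142, p2 = 0.8438

∂p1/∂z2 = -p1 × p2 = -0.1142 × 0.8438 = -0.09636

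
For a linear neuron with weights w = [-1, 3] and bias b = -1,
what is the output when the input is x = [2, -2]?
y = -9

y = (-1)(2) + (3)(-2) + -1 = -9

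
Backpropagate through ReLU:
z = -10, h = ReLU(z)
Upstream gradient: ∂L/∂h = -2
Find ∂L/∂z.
∂L/∂z = 0

h = ReLU(-10) = 0
Since z < 0: ∂h/∂z = 0
∂L/∂z = ∂L/∂h · ∂h/∂z = -2 × 0 = 0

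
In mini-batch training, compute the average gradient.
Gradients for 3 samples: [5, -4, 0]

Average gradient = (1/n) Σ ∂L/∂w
Average gradient = 0.3333

Average = (1/3)(5 + -4 + 0) = 1/3 = 0.3333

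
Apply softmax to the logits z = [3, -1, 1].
p = [0.8668, 0.0159, 0.1173]

exp(z) = [20.09, 0.3679, 2.718]
Sum = 23.17
p = [0.8668, 0.0159, 0.1173]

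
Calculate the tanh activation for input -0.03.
-0.02999

tanh(-0.03) = (e^(-0.03) - e^(0.03))/(e^(-0.03) + e^(0.03)) = -0.02999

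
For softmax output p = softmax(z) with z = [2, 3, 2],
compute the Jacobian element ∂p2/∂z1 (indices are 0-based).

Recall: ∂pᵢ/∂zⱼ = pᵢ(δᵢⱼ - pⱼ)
∂p2/∂z1 = -0.1221

p = softmax(z) = [0.2119, 0.5761, 0.2119]
p2 = 0.2119, p1 = 0.5761

∂p2/∂z1 = -p2 × p1 = -0.2119 × 0.5761 = -0.1221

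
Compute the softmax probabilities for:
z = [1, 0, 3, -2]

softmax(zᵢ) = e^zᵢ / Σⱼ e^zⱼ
p = [0.1135, 0.0418, 0.839, 0.0057]

exp(z) = [2.718, 1, 20.09, 0.1353]
Sum = 23.94
p = [0.1135, 0.0418, 0.839, 0.0057]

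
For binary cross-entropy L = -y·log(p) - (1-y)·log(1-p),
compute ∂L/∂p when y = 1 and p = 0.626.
∂L/∂p = -1.597

∂L/∂p = -y/p + (1-y)/(1-p) = -1/0.626 + 0 = -1.597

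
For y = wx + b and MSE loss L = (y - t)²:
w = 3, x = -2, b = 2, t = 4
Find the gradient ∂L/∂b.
∂L/∂b = -16

y = wx + b = (3)(-2) + 2 = -4
∂L/∂y = 2(y - t) = 2(-4 - 4) = -16
∂y/∂b = 1
∂L/∂b = ∂L/∂y · ∂y/∂b = -16 × 1 = -16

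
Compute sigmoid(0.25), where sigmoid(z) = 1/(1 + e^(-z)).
0.5622

sigmoid(0.25) = 1/(1 + e^(-0.25)) = 1/(1 + 0.7788) = 0.5622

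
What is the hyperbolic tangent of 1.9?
0.9562

tanh(1.9) = (e^(1.9) - e^(-1.9))/(e^(1.9) + e^(-1.9)) = 0.9562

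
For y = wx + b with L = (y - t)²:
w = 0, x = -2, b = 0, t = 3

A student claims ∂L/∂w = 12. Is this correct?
Correct

y = (0)(-2) + 0 = 0
∂L/∂y = 2(y - t) = 2(0 - 3) = -6
∂y/∂w = x = -2
∂L/∂w = -6 × -2 = 12

Claimed value: 12
Correct: The correct gradient is 12.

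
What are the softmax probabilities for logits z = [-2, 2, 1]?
p = [0.0132, 0.7214, 0.2654]

exp(z) = [0.1353, 7.389, 2.718]
Sum = 10.24
p = [0.0132, 0.7214, 0.2654]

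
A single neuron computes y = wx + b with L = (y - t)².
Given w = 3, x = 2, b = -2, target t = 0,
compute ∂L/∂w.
∂L/∂w = 16

y = wx + b = (3)(2) + -2 = 4
∂L/∂y = 2(y - t) = 2(4 - 0) = 8
∂y/∂w = x = 2
∂L/∂w = ∂L/∂y · ∂y/∂w = 8 × 2 = 16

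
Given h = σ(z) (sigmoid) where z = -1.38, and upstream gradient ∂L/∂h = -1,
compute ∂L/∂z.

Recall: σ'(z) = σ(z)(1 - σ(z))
∂L/∂z = -0.1606

σ(-1.38) = 0.201
σ'(-1.38) = σ(-1.38)(1 - σ(-1.38)) = 0.201 × 0.799 = 0.1606
∂L/∂z = ∂L/∂h · σ'(z) = -1 × 0.1606 = -0.1606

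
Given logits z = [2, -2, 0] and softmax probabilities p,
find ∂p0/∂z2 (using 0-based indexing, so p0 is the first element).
∂p0/∂z2 = -0.1017

p = softmax(z) = [0.8668, 0.01588, 0.1173]
p0 = 0.8668, p2 = 0.1173

∂p0/∂z2 = -p0 × p2 = -0.8668 × 0.1173 = -0.1017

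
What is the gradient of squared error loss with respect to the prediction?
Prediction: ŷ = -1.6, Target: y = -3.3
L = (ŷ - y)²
∂L/∂ŷ = 3.4

∂L/∂ŷ = 2(ŷ - y) = 2(-1.6 - -3.3) = 2(1.7) = 3.4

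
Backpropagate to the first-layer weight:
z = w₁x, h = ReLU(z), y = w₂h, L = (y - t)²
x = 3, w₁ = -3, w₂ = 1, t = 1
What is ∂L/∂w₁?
∂L/∂w₁ = 0

Forward pass:
z = w₁x = -3×3 = -9
h = ReLU(-9) = 0
y = w₂h = 1×0 = 0

Backward pass:
∂L/∂y = 2(y - t) = 2(0 - 1) = -2
∂y/∂h = w₂ = 1
∂h/∂z = 0 (ReLU derivative)
∂z/∂w₁ = x = 3

∂L/∂w₁ = -2 × 1 × 0 × 3 = 0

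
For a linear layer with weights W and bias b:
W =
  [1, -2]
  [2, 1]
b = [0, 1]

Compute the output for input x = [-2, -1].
y = [0, -4]

Wx = [1×-2 + -2×-1, 2×-2 + 1×-1]
   = [0, -5]
y = Wx + b = [0 + 0, -5 + 1] = [0, -4]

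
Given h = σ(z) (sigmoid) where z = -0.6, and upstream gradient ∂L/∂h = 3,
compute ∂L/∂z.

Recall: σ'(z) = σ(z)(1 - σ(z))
∂L/∂z = 0.6864

σ(-0.6) = 0.3543
σ'(-0.6) = σ(-0.6)(1 - σ(-0.6)) = 0.3543 × 0.6457 = 0.2288
∂L/∂z = ∂L/∂h · σ'(z) = 3 × 0.2288 = 0.6864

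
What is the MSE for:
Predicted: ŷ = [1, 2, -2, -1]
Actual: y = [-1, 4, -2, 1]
MSE = 3

MSE = (1/4)((1--1)² + (2-4)² + (-2--2)² + (-1-1)²) = (1/4)(4 + 4 + 0 + 4) = 3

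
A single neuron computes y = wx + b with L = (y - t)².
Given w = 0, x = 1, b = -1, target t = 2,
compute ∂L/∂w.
∂L/∂w = -6

y = wx + b = (0)(1) + -1 = -1
∂L/∂y = 2(y - t) = 2(-1 - 2) = -6
∂y/∂w = x = 1
∂L/∂w = ∂L/∂y · ∂y/∂w = -6 × 1 = -6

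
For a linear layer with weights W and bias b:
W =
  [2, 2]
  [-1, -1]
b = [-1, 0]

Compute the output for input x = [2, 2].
y = [7, -4]

Wx = [2×2 + 2×2, -1×2 + -1×2]
   = [8, -4]
y = Wx + b = [8 + -1, -4 + 0] = [7, -4]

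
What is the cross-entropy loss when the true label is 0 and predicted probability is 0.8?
L = 1.609

L = -0·log(0.8) - 1·log(0.2) = -log(0.2) = 1.609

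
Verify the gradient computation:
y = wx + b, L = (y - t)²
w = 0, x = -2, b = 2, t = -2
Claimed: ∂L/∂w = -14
Incorrect

y = (0)(-2) + 2 = 2
∂L/∂y = 2(y - t) = 2(2 - -2) = 8
∂y/∂w = x = -2
∂L/∂w = 8 × -2 = -16

Claimed value: -14
Incorrect: The correct gradient is -16.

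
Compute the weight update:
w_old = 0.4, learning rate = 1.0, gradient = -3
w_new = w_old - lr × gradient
w_new = 3.4

w_new = w - η·∂L/∂w = 0.4 - 1.0×(-3) = 0.4 - (-3) = 3.4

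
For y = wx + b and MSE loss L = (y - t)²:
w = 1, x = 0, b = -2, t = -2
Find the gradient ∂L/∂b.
∂L/∂b = 0

y = wx + b = (1)(0) + -2 = -2
∂L/∂y = 2(y - t) = 2(-2 - -2) = 0
∂y/∂b = 1
∂L/∂b = ∂L/∂y · ∂y/∂b = 0 × 1 = 0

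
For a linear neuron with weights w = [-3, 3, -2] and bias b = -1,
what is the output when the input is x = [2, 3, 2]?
y = -2

y = (-3)(2) + (3)(3) + (-2)(2) + -1 = -2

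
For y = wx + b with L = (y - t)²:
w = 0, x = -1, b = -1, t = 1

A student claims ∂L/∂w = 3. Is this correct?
Incorrect

y = (0)(-1) + -1 = -1
∂L/∂y = 2(y - t) = 2(-1 - 1) = -4
∂y/∂w = x = -1
∂L/∂w = -4 × -1 = 4

Claimed value: 3
Incorrect: The correct gradient is 4.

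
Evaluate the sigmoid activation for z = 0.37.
0.5915

sigmoid(0.37) = 1/(1 + e^(-0.37)) = 1/(1 + 0.6907) = 0.5915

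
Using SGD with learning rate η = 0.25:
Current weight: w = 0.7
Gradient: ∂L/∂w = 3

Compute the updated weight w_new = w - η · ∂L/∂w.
w_new = -0.05

w_new = w - η·∂L/∂w = 0.7 - 0.25×(3) = 0.7 - (0.75) = -0.05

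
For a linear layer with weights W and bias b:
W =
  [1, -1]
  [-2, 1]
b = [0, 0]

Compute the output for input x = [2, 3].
y = [-1, -1]

Wx = [1×2 + -1×3, -2×2 + 1×3]
   = [-1, -1]
y = Wx + b = [-1 + 0, -1 + 0] = [-1, -1]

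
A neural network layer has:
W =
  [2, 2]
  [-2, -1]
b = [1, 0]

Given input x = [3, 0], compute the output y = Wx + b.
y = [7, -6]

Wx = [2×3 + 2×0, -2×3 + -1×0]
   = [6, -6]
y = Wx + b = [6 + 1, -6 + 0] = [7, -6]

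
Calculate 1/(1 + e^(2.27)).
0.09364

sigmoid(-2.27) = 1/(1 + e^(2.27)) = 1/(1 + 9.679) = 0.09364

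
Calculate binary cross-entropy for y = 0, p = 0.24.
L = 0.2744

L = -0·log(0.24) - 1·log(0.76) = -log(0.76) = 0.2744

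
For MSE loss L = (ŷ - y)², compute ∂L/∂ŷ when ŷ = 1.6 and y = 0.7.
∂L/∂ŷ = 1.8

∂L/∂ŷ = 2(ŷ - y) = 2(1.6 - 0.7) = 2(0.9) = 1.8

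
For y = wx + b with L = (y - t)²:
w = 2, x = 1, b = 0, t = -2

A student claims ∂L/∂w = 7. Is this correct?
Incorrect

y = (2)(1) + 0 = 2
∂L/∂y = 2(y - t) = 2(2 - -2) = 8
∂y/∂w = x = 1
∂L/∂w = 8 × 1 = 8

Claimed value: 7
Incorrect: The correct gradient is 8.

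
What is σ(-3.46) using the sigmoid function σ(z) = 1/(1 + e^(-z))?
0.03047

sigmoid(-3.46) = 1/(1 + e^(3.46)) = 1/(1 + 31.82) = 0.03047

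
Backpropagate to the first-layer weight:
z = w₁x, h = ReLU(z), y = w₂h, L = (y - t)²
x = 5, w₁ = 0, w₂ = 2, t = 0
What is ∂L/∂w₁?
∂L/∂w₁ = 0

Forward pass:
z = w₁x = 0×5 = 0
h = ReLU(0) = 0
y = w₂h = 2×0 = 0

Backward pass:
∂L/∂y = 2(y - t) = 2(0 - 0) = 0
∂y/∂h = w₂ = 2
∂h/∂z = 0 (ReLU derivative)
∂z/∂w₁ = x = 5

∂L/∂w₁ = 0 × 2 × 0 × 5 = 0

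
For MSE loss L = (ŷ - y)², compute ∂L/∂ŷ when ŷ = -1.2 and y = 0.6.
∂L/∂ŷ = -3.6

∂L/∂ŷ = 2(ŷ - y) = 2(-1.2 - 0.6) = 2(-1.8) = -3.6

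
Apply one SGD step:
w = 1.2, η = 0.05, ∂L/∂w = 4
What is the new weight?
w_new = 1

w_new = w - η·∂L/∂w = 1.2 - 0.05×(4) = 1.2 - (0.2) = 1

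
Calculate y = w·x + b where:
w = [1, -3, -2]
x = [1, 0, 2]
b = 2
y = -1

y = (1)(1) + (-3)(0) + (-2)(2) + 2 = -1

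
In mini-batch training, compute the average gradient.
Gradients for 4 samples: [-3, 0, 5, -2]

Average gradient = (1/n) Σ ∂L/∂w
Average gradient = 0

Average = (1/4)(-3 + 0 + 5 + -2) = 0/4 = 0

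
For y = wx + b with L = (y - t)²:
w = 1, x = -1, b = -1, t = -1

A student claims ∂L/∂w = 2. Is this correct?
Correct

y = (1)(-1) + -1 = -2
∂L/∂y = 2(y - t) = 2(-2 - -1) = -2
∂y/∂w = x = -1
∂L/∂w = -2 × -1 = 2

Claimed value: 2
Correct: The correct gradient is 2.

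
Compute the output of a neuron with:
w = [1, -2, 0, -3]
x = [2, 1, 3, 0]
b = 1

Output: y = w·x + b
y = 1

y = (1)(2) + (-2)(1) + (0)(3) + (-3)(0) + 1 = 1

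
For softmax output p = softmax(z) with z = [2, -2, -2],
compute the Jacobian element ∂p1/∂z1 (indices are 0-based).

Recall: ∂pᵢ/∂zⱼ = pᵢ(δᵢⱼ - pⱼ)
∂p1/∂z1 = 0.01736

p = softmax(z) = [0.9647, 0.01767, 0.01767]
p1 = 0.01767

∂p1/∂z1 = p1(1 - p1) = 0.01767 × (1 - 0.01767) = 0.01736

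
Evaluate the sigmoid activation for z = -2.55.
0.07243

sigmoid(-2.55) = 1/(1 + e^(2.55)) = 1/(1 + 12.81) = 0.07243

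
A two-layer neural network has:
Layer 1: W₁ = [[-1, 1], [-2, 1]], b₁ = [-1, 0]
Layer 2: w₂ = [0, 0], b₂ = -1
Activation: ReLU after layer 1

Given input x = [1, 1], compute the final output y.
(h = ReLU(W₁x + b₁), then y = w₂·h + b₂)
y = -1

Layer 1 pre-activation: z₁ = [-1, -1]
After ReLU: h = [0, 0]
Layer 2 output: y = 0×0 + 0×0 + -1 = -1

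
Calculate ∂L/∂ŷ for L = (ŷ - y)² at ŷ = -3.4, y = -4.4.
∂L/∂ŷ = 2.0

∂L/∂ŷ = 2(ŷ - y) = 2(-3.4 - -4.4) = 2(1.0) = 2.0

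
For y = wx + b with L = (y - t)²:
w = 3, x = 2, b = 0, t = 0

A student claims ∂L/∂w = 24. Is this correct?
Correct

y = (3)(2) + 0 = 6
∂L/∂y = 2(y - t) = 2(6 - 0) = 12
∂y/∂w = x = 2
∂L/∂w = 12 × 2 = 24

Claimed value: 24
Correct: The correct gradient is 24.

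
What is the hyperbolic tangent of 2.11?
0.971

tanh(2.11) = (e^(2.11) - e^(-2.11))/(e^(2.11) + e^(-2.11)) = 0.971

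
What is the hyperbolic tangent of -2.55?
-0.9879

tanh(-2.55) = (e^(-2.55) - e^(2.55))/(e^(-2.55) + e^(2.55)) = -0.9879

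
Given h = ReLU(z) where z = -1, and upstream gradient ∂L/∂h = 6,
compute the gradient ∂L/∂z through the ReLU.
∂L/∂z = 0

h = ReLU(-1) = 0
Since z < 0: ∂h/∂z = 0
∂L/∂z = ∂L/∂h · ∂h/∂z = 6 × 0 = 0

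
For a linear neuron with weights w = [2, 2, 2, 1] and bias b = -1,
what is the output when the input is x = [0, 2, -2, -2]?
y = -3

y = (2)(0) + (2)(2) + (2)(-2) + (1)(-2) + -1 = -3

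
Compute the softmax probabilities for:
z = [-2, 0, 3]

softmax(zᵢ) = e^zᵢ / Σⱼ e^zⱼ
p = [0.0064, 0.0471, 0.9465]

exp(z) = [0.1353, 1, 20.09]
Sum = 21.22
p = [0.0064, 0.0471, 0.9465]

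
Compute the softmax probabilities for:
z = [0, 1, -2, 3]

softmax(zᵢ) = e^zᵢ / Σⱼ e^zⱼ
p = [0.0418, 0.1135, 0.0057, 0.839]

exp(z) = [1, 2.718, 0.1353, 20.09]
Sum = 23.94
p = [0.0418, 0.1135, 0.0057, 0.839]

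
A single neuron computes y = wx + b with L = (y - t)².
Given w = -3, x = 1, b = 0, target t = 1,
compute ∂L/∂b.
∂L/∂b = -8

y = wx + b = (-3)(1) + 0 = -3
∂L/∂y = 2(y - t) = 2(-3 - 1) = -8
∂y/∂b = 1
∂L/∂b = ∂L/∂y · ∂y/∂b = -8 × 1 = -8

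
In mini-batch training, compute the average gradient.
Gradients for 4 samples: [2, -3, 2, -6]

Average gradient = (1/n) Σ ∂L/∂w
Average gradient = -1.25

Average = (1/4)(2 + -3 + 2 + -6) = -5/4 = -1.25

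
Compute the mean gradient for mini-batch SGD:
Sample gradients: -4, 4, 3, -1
Average gradient = 0.5

Average = (1/4)(-4 + 4 + 3 + -1) = 2/4 = 0.5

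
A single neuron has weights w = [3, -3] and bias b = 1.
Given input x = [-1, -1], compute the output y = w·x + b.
y = 1

y = (3)(-1) + (-3)(-1) + 1 = 1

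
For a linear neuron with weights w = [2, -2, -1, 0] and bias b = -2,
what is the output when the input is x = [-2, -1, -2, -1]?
y = -2

y = (2)(-2) + (-2)(-1) + (-1)(-2) + (0)(-1) + -2 = -2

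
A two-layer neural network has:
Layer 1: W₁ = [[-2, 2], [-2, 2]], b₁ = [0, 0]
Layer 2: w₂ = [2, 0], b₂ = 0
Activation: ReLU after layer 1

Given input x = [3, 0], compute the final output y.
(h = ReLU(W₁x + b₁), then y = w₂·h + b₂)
y = 0

Layer 1 pre-activation: z₁ = [-6, -6]
After ReLU: h = [0, 0]
Layer 2 output: y = 2×0 + 0×0 + 0 = 0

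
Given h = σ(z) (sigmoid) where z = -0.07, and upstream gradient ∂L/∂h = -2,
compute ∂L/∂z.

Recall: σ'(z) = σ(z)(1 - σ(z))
∂L/∂z = -0.4994

σ(-0.07) = 0.4825
σ'(-0.07) = σ(-0.07)(1 - σ(-0.07)) = 0.4825 × 0.5175 = 0.2497
∂L/∂z = ∂L/∂h · σ'(z) = -2 × 0.2497 = -0.4994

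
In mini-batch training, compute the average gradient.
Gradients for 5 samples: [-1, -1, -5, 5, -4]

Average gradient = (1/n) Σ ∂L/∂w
Average gradient = -1.2

Average = (1/5)(-1 + -1 + -5 + 5 + -4) = -6/5 = -1.2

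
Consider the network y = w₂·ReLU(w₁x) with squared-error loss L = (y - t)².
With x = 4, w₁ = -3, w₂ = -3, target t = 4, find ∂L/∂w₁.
∂L/∂w₁ = 0

Forward pass:
z = w₁x = -3×4 = -12
h = ReLU(-12) = 0
y = w₂h = -3×0 = 0

Backward pass:
∂L/∂y = 2(y - t) = 2(0 - 4) = -8
∂y/∂h = w₂ = -3
∂h/∂z = 0 (ReLU derivative)
∂z/∂w₁ = x = 4

∂L/∂w₁ = -8 × -3 × 0 × 4 = 0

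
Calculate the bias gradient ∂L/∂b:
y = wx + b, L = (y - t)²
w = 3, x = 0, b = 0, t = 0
∂L/∂b = 0

y = wx + b = (3)(0) + 0 = 0
∂L/∂y = 2(y - t) = 2(0 - 0) = 0
∂y/∂b = 1
∂L/∂b = ∂L/∂y · ∂y/∂b = 0 × 1 = 0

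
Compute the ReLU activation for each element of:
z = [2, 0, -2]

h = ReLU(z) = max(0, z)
h = [2, 0, 0]

ReLU applied element-wise: max(0,2)=2, max(0,0)=0, max(0,-2)=0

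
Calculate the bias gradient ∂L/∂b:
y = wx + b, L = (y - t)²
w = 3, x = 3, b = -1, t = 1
∂L/∂b = 14

y = wx + b = (3)(3) + -1 = 8
∂L/∂y = 2(y - t) = 2(8 - 1) = 14
∂y/∂b = 1
∂L/∂b = ∂L/∂y · ∂y/∂b = 14 × 1 = 14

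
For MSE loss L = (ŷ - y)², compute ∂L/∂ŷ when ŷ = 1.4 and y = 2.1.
∂L/∂ŷ = -1.4

∂L/∂ŷ = 2(ŷ - y) = 2(1.4 - 2.1) = 2(-0.7) = -1.4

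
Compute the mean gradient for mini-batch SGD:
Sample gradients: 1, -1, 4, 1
Average gradient = 1.25

Average = (1/4)(1 + -1 + 4 + 1) = 5/4 = 1.25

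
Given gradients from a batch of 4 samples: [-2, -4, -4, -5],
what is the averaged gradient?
Average gradient = -3.75

Average = (1/4)(-2 + -4 + -4 + -5) = -15/4 = -3.75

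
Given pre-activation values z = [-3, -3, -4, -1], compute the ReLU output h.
h = [0, 0, 0, 0]

ReLU applied element-wise: max(0,-3)=0, max(0,-3)=0, max(0,-4)=0, max(0,-1)=0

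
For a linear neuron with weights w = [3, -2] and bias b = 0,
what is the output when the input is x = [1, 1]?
y = 1

y = (3)(1) + (-2)(1) + 0 = 1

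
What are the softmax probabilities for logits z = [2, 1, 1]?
p = [0.5761, 0.2119, 0.2119]

exp(z) = [7.389, 2.718, 2.718]
Sum = 12.83
p = [0.5761, 0.2119, 0.2119]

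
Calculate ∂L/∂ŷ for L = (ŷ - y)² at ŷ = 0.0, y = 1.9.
∂L/∂ŷ = -3.8

∂L/∂ŷ = 2(ŷ - y) = 2(0.0 - 1.9) = 2(-1.9) = -3.8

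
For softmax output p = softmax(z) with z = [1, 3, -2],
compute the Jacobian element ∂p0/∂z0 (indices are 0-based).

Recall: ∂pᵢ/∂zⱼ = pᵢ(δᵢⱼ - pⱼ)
∂p0/∂z0 = 0.1045

p = softmax(z) = [0.1185, 0.8756, 0.0059]
p0 = 0.1185

∂p0/∂z0 = p0(1 - p0) = 0.1185 × (1 - 0.1185) = 0.1045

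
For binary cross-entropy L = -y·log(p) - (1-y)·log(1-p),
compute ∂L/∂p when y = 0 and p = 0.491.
∂L/∂p = 1.965

∂L/∂p = -y/p + (1-y)/(1-p) = 0 + 1/0.509 = 1.965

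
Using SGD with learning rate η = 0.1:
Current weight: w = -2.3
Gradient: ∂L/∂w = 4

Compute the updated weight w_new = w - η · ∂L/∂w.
w_new = -2.7

w_new = w - η·∂L/∂w = -2.3 - 0.1×(4) = -2.3 - (0.4) = -2.7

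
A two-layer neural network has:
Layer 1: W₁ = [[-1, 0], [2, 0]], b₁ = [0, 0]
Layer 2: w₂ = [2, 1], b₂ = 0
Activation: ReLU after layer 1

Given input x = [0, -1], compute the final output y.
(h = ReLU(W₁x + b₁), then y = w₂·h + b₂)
y = 0

Layer 1 pre-activation: z₁ = [0, 0]
After ReLU: h = [0, 0]
Layer 2 output: y = 2×0 + 1×0 + 0 = 0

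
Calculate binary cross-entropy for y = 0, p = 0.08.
L = 0.08338

L = -0·log(0.08) - 1·log(0.92) = -log(0.92) = 0.08338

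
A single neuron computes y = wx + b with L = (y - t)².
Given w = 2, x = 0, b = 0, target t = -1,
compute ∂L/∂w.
∂L/∂w = 0

y = wx + b = (2)(0) + 0 = 0
∂L/∂y = 2(y - t) = 2(0 - -1) = 2
∂y/∂w = x = 0
∂L/∂w = ∂L/∂y · ∂y/∂w = 2 × 0 = 0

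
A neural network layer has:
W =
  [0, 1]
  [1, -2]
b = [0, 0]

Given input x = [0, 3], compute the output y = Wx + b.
y = [3, -6]

Wx = [0×0 + 1×3, 1×0 + -2×3]
   = [3, -6]
y = Wx + b = [3 + 0, -6 + 0] = [3, -6]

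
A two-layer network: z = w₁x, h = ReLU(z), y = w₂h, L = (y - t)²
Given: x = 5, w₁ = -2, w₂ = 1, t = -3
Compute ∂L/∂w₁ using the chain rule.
∂L/∂w₁ = 0

Forward pass:
z = w₁x = -2×5 = -10
h = ReLU(-10) = 0
y = w₂h = 1×0 = 0

Backward pass:
∂L/∂y = 2(y - t) = 2(0 - -3) = 6
∂y/∂h = w₂ = 1
∂h/∂z = 0 (ReLU derivative)
∂z/∂w₁ = x = 5

∂L/∂w₁ = 6 × 1 × 0 × 5 = 0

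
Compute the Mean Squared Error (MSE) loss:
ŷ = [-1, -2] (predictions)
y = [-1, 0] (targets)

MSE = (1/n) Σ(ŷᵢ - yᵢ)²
MSE = 2

MSE = (1/2)((-1--1)² + (-2-0)²) = (1/2)(0 + 4) = 2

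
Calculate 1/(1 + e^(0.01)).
0.4975

sigmoid(-0.01) = 1/(1 + e^(0.01)) = 1/(1 + 1.01) = 0.4975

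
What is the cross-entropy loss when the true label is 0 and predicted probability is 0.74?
L = 1.347

L = -0·log(0.74) - 1·log(0.26) = -log(0.26) = 1.347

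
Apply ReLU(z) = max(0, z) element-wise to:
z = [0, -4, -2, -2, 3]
h = [0, 0, 0, 0, 3]

ReLU applied element-wise: max(0,0)=0, max(0,-4)=0, max(0,-2)=0, max(0,-2)=0, max(0,3)=3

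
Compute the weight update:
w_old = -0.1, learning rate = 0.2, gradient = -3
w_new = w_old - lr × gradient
w_new = 0.5

w_new = w - η·∂L/∂w = -0.1 - 0.2×(-3) = -0.1 - (-0.6) = 0.5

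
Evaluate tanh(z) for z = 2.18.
0.9748

tanh(2.18) = (e^(2.18) - e^(-2.18))/(e^(2.18) + e^(-2.18)) = 0.9748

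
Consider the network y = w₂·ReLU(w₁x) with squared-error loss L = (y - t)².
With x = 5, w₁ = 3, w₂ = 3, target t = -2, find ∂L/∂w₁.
∂L/∂w₁ = 1410

Forward pass:
z = w₁x = 3×5 = 15
h = ReLU(15) = 15
y = w₂h = 3×15 = 45

Backward pass:
∂L/∂y = 2(y - t) = 2(45 - -2) = 94
∂y/∂h = w₂ = 3
∂h/∂z = 1 (ReLU derivative)
∂z/∂w₁ = x = 5

∂L/∂w₁ = 94 × 3 × 1 × 5 = 1410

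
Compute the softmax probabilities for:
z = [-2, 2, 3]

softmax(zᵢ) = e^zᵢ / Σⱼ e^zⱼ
p = [0.0049, 0.2676, 0.7275]

exp(z) = [0.1353, 7.389, 20.09]
Sum = 27.61
p = [0.0049, 0.2676, 0.7275]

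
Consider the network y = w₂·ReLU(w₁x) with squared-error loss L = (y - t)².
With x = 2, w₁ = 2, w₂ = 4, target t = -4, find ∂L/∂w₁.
∂L/∂w₁ = 320

Forward pass:
z = w₁x = 2×2 = 4
h = ReLU(4) = 4
y = w₂h = 4×4 = 16

Backward pass:
∂L/∂y = 2(y - t) = 2(16 - -4) = 40
∂y/∂h = w₂ = 4
∂h/∂z = 1 (ReLU derivative)
∂z/∂w₁ = x = 2

∂L/∂w₁ = 40 × 4 × 1 × 2 = 320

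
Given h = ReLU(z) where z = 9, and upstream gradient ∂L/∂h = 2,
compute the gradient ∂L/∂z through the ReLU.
∂L/∂z = 2

h = ReLU(9) = 9
Since z > 0: ∂h/∂z = 1
∂L/∂z = ∂L/∂h · ∂h/∂z = 2 × 1 = 2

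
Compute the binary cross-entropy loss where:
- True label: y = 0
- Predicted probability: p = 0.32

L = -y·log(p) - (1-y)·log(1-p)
L = 0.3857

L = -0·log(0.32) - 1·log(0.68) = -log(0.68) = 0.3857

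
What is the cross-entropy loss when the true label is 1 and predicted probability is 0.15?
L = 1.897

L = -1·log(0.15) - 0·log(0.85) = -log(0.15) = 1.897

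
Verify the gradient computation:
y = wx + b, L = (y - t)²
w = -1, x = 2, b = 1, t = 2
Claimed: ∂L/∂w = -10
Incorrect

y = (-1)(2) + 1 = -1
∂L/∂y = 2(y - t) = 2(-1 - 2) = -6
∂y/∂w = x = 2
∂L/∂w = -6 × 2 = -12

Claimed value: -10
Incorrect: The correct gradient is -12.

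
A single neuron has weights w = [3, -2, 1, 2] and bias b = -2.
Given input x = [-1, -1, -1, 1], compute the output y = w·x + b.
y = -2

y = (3)(-1) + (-2)(-1) + (1)(-1) + (2)(1) + -2 = -2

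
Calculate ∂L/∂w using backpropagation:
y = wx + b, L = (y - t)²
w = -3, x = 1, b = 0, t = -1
∂L/∂w = -4

y = wx + b = (-3)(1) + 0 = -3
∂L/∂y = 2(y - t) = 2(-3 - -1) = -4
∂y/∂w = x = 1
∂L/∂w = ∂L/∂y · ∂y/∂w = -4 × 1 = -4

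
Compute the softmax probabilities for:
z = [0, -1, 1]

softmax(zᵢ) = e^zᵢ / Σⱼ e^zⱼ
p = [0.2447, 0.09, 0.6652]

exp(z) = [1, 0.3679, 2.718]
Sum = 4.086
p = [0.2447, 0.09, 0.6652]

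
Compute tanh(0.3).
0.2913

tanh(0.3) = (e^(0.3) - e^(-0.3))/(e^(0.3) + e^(-0.3)) = 0.2913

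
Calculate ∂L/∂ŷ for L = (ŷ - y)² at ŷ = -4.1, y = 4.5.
∂L/∂ŷ = -17.2

∂L/∂ŷ = 2(ŷ - y) = 2(-4.1 - 4.5) = 2(-8.6) = -17.2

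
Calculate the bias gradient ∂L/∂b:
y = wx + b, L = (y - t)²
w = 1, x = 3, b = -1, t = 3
∂L/∂b = -2

y = wx + b = (1)(3) + -1 = 2
∂L/∂y = 2(y - t) = 2(2 - 3) = -2
∂y/∂b = 1
∂L/∂b = ∂L/∂y · ∂y/∂b = -2 × 1 = -2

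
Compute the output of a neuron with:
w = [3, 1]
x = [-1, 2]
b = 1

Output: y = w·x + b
y = 0

y = (3)(-1) + (1)(2) + 1 = 0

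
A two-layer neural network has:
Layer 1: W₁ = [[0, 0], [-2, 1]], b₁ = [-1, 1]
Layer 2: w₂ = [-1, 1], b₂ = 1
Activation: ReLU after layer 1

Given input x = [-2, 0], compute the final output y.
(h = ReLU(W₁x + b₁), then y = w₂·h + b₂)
y = 6

Layer 1 pre-activation: z₁ = [-1, 5]
After ReLU: h = [0, 5]
Layer 2 output: y = -1×0 + 1×5 + 1 = 6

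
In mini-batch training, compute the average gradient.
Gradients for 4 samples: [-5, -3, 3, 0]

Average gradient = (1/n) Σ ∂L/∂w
Average gradient = -1.25

Average = (1/4)(-5 + -3 + 3 + 0) = -5/4 = -1.25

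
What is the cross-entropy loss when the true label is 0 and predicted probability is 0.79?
L = 1.561

L = -0·log(0.79) - 1·log(0.21) = -log(0.21) = 1.561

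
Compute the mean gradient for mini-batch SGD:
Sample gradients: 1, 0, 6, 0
Average gradient = 1.75

Average = (1/4)(1 + 0 + 6 + 0) = 7/4 = 1.75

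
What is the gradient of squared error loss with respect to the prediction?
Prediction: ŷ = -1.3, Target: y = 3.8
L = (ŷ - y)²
∂L/∂ŷ = -10.2

∂L/∂ŷ = 2(ŷ - y) = 2(-1.3 - 3.8) = 2(-5.1) = -10.2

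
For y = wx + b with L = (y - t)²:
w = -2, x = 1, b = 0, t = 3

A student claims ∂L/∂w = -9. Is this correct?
Incorrect

y = (-2)(1) + 0 = -2
∂L/∂y = 2(y - t) = 2(-2 - 3) = -10
∂y/∂w = x = 1
∂L/∂w = -10 × 1 = -10

Claimed value: -9
Incorrect: The correct gradient is -10.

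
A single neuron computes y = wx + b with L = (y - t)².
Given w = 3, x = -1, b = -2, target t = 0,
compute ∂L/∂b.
∂L/∂b = -10

y = wx + b = (3)(-1) + -2 = -5
∂L/∂y = 2(y - t) = 2(-5 - 0) = -10
∂y/∂b = 1
∂L/∂b = ∂L/∂y · ∂y/∂b = -10 × 1 = -10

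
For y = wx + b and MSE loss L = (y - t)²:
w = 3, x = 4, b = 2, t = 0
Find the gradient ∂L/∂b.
∂L/∂b = 28

y = wx + b = (3)(4) + 2 = 14
∂L/∂y = 2(y - t) = 2(14 - 0) = 28
∂y/∂b = 1
∂L/∂b = ∂L/∂y · ∂y/∂b = 28 × 1 = 28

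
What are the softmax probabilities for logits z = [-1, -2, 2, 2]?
p = [0.0241, 0.0089, 0.4835, 0.4835]

exp(z) = [0.3679, 0.1353, 7.389, 7.389]
Sum = 15.28
p = [0.0241, 0.0089, 0.4835, 0.4835]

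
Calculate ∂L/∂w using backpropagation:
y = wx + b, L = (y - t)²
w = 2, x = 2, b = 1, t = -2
∂L/∂w = 28

y = wx + b = (2)(2) + 1 = 5
∂L/∂y = 2(y - t) = 2(5 - -2) = 14
∂y/∂w = x = 2
∂L/∂w = ∂L/∂y · ∂y/∂w = 14 × 2 = 28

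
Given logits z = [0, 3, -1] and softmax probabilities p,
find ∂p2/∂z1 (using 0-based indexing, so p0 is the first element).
∂p2/∂z1 = -0.01605

p = softmax(z) = [0.04661, 0.9362, 0.01715]
p2 = 0.01715, p1 = 0.9362

∂p2/∂z1 = -p2 × p1 = -0.01715 × 0.9362 = -0.01605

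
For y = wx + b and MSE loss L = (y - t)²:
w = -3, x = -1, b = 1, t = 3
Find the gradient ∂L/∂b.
∂L/∂b = 2

y = wx + b = (-3)(-1) + 1 = 4
∂L/∂y = 2(y - t) = 2(4 - 3) = 2
∂y/∂b = 1
∂L/∂b = ∂L/∂y · ∂y/∂b = 2 × 1 = 2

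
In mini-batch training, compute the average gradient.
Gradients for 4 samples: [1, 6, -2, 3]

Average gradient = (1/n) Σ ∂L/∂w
Average gradient = 2

Average = (1/4)(1 + 6 + -2 + 3) = 8/4 = 2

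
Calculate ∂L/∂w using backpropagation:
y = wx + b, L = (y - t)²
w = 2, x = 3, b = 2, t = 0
∂L/∂w = 48

y = wx + b = (2)(3) + 2 = 8
∂L/∂y = 2(y - t) = 2(8 - 0) = 16
∂y/∂w = x = 3
∂L/∂w = ∂L/∂y · ∂y/∂w = 16 × 3 = 48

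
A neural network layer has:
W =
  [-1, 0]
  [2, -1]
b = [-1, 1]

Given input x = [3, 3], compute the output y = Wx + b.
y = [-4, 4]

Wx = [-1×3 + 0×3, 2×3 + -1×3]
   = [-3, 3]
y = Wx + b = [-3 + -1, 3 + 1] = [-4, 4]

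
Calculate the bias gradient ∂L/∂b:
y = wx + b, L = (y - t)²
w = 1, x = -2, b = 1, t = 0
∂L/∂b = -2

y = wx + b = (1)(-2) + 1 = -1
∂L/∂y = 2(y - t) = 2(-1 - 0) = -2
∂y/∂b = 1
∂L/∂b = ∂L/∂y · ∂y/∂b = -2 × 1 = -2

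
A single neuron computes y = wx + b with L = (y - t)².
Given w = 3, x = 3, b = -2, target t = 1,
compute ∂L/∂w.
∂L/∂w = 36

y = wx + b = (3)(3) + -2 = 7
∂L/∂y = 2(y - t) = 2(7 - 1) = 12
∂y/∂w = x = 3
∂L/∂w = ∂L/∂y · ∂y/∂w = 12 × 3 = 36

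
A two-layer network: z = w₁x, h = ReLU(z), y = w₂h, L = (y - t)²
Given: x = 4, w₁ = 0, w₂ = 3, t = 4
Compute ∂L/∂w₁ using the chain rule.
∂L/∂w₁ = 0

Forward pass:
z = w₁x = 0×4 = 0
h = ReLU(0) = 0
y = w₂h = 3×0 = 0

Backward pass:
∂L/∂y = 2(y - t) = 2(0 - 4) = -8
∂y/∂h = w₂ = 3
∂h/∂z = 0 (ReLU derivative)
∂z/∂w₁ = x = 4

∂L/∂w₁ = -8 × 3 × 0 × 4 = 0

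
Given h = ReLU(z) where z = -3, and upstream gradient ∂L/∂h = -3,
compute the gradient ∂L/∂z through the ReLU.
∂L/∂z = 0

h = ReLU(-3) = 0
Since z < 0: ∂h/∂z = 0
∂L/∂z = ∂L/∂h · ∂h/∂z = -3 × 0 = 0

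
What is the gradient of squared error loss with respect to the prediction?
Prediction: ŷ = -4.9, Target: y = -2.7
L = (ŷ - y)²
∂L/∂ŷ = -4.4

∂L/∂ŷ = 2(ŷ - y) = 2(-4.9 - -2.7) = 2(-2.2) = -4.4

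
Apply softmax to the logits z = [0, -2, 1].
p = [0.2595, 0.0351, 0.7054]

exp(z) = [1, 0.1353, 2.718]
Sum = 3.854
p = [0.2595, 0.0351, 0.7054]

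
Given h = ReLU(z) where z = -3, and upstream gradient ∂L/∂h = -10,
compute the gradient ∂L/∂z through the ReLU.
∂L/∂z = 0

h = ReLU(-3) = 0
Since z < 0: ∂h/∂z = 0
∂L/∂z = ∂L/∂h · ∂h/∂z = -10 × 0 = 0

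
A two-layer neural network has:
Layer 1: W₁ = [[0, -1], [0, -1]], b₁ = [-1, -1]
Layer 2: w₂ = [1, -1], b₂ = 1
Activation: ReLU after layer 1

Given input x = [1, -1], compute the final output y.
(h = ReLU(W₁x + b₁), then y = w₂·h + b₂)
y = 1

Layer 1 pre-activation: z₁ = [0, 0]
After ReLU: h = [0, 0]
Layer 2 output: y = 1×0 + -1×0 + 1 = 1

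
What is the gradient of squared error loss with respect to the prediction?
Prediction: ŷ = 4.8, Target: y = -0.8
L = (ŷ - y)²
∂L/∂ŷ = 11.2

∂L/∂ŷ = 2(ŷ - y) = 2(4.8 - -0.8) = 2(5.6) = 11.2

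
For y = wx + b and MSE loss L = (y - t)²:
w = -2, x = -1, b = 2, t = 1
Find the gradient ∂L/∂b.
∂L/∂b = 6

y = wx + b = (-2)(-1) + 2 = 4
∂L/∂y = 2(y - t) = 2(4 - 1) = 6
∂y/∂b = 1
∂L/∂b = ∂L/∂y · ∂y/∂b = 6 × 1 = 6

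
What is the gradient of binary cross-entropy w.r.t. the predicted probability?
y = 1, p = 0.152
∂L/∂p = -6.579

∂L/∂p = -y/p + (1-y)/(1-p) = -1/0.152 + 0 = -6.579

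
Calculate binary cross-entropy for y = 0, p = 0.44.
L = 0.5798

L = -0·log(0.44) - 1·log(0.56) = -log(0.56) = 0.5798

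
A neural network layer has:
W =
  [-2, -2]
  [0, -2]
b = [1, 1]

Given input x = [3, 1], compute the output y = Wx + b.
y = [-7, -1]

Wx = [-2×3 + -2×1, 0×3 + -2×1]
   = [-8, -2]
y = Wx + b = [-8 + 1, -2 + 1] = [-7, -1]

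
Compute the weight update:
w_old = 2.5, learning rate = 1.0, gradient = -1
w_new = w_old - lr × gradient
w_new = 3.5

w_new = w - η·∂L/∂w = 2.5 - 1.0×(-1) = 2.5 - (-1) = 3.5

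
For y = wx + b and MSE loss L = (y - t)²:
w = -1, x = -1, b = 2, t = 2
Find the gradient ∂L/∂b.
∂L/∂b = 2

y = wx + b = (-1)(-1) + 2 = 3
∂L/∂y = 2(y - t) = 2(3 - 2) = 2
∂y/∂b = 1
∂L/∂b = ∂L/∂y · ∂y/∂b = 2 × 1 = 2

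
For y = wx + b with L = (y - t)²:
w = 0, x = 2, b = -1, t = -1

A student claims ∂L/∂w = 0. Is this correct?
Correct

y = (0)(2) + -1 = -1
∂L/∂y = 2(y - t) = 2(-1 - -1) = 0
∂y/∂w = x = 2
∂L/∂w = 0 × 2 = 0

Claimed value: 0
Correct: The correct gradient is 0.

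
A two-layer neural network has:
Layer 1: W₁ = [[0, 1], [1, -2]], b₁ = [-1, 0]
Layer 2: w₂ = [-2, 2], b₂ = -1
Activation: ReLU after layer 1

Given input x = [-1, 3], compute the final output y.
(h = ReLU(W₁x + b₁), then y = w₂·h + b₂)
y = -5

Layer 1 pre-activation: z₁ = [2, -7]
After ReLU: h = [2, 0]
Layer 2 output: y = -2×2 + 2×0 + -1 = -5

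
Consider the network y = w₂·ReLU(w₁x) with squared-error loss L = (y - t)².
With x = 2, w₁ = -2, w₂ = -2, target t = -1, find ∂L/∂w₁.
∂L/∂w₁ = 0

Forward pass:
z = w₁x = -2×2 = -4
h = ReLU(-4) = 0
y = w₂h = -2×0 = 0

Backward pass:
∂L/∂y = 2(y - t) = 2(0 - -1) = 2
∂y/∂h = w₂ = -2
∂h/∂z = 0 (ReLU derivative)
∂z/∂w₁ = x = 2

∂L/∂w₁ = 2 × -2 × 0 × 2 = 0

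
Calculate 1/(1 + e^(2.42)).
0.08166

sigmoid(-2.42) = 1/(1 + e^(2.42)) = 1/(1 + 11.25) = 0.08166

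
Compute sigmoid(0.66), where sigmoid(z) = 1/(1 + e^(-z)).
0.6593

sigmoid(0.66) = 1/(1 + e^(-0.66)) = 1/(1 + 0.5169) = 0.6593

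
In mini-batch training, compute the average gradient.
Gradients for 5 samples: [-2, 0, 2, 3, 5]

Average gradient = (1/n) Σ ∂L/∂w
Average gradient = 1.6

Average = (1/5)(-2 + 0 + 2 + 3 + 5) = 8/5 = 1.6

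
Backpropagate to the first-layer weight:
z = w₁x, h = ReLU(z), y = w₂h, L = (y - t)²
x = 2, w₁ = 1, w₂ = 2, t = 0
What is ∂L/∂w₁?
∂L/∂w₁ = 32

Forward pass:
z = w₁x = 1×2 = 2
h = ReLU(2) = 2
y = w₂h = 2×2 = 4

Backward pass:
∂L/∂y = 2(y - t) = 2(4 - 0) = 8
∂y/∂h = w₂ = 2
∂h/∂z = 1 (ReLU derivative)
∂z/∂w₁ = x = 2

∂L/∂w₁ = 8 × 2 × 1 × 2 = 32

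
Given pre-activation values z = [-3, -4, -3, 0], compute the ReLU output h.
h = [0, 0, 0, 0]

ReLU applied element-wise: max(0,-3)=0, max(0,-4)=0, max(0,-3)=0, max(0,0)=0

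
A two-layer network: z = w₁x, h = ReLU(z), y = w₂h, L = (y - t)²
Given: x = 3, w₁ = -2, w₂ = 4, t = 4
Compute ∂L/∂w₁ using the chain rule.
∂L/∂w₁ = 0

Forward pass:
z = w₁x = -2×3 = -6
h = ReLU(-6) = 0
y = w₂h = 4×0 = 0

Backward pass:
∂L/∂y = 2(y - t) = 2(0 - 4) = -8
∂y/∂h = w₂ = 4
∂h/∂z = 0 (ReLU derivative)
∂z/∂w₁ = x = 3

∂L/∂w₁ = -8 × 4 × 0 × 3 = 0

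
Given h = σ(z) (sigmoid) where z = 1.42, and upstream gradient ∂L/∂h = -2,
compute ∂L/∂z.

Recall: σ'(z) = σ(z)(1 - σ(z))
∂L/∂z = -0.3135

σ(1.42) = 0.8053
σ'(1.42) = σ(1.42)(1 - σ(1.42)) = 0.8053 × 0.1947 = 0.1568
∂L/∂z = ∂L/∂h · σ'(z) = -2 × 0.1568 = -0.3135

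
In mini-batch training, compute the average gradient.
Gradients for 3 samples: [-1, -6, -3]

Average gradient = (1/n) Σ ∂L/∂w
Average gradient = -3.333

Average = (1/3)(-1 + -6 + -3) = -10/3 = -3.333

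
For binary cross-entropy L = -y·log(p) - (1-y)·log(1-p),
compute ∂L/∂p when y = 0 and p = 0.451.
∂L/∂p = 1.821

∂L/∂p = -y/p + (1-y)/(1-p) = 0 + 1/0.549 = 1.821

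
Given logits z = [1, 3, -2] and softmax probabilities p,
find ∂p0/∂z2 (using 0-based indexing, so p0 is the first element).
∂p0/∂z2 = -0.0006991

p = softmax(z) = [0.1185, 0.8756, 0.0059]
p0 = 0.1185, p2 = 0.0059

∂p0/∂z2 = -p0 × p2 = -0.1185 × 0.0059 = -0.0006991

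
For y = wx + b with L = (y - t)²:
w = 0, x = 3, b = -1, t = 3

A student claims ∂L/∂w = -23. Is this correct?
Incorrect

y = (0)(3) + -1 = -1
∂L/∂y = 2(y - t) = 2(-1 - 3) = -8
∂y/∂w = x = 3
∂L/∂w = -8 × 3 = -24

Claimed value: -23
Incorrect: The correct gradient is -24.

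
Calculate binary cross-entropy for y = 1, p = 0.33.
L = 1.109

L = -1·log(0.33) - 0·log(0.67) = -log(0.33) = 1.109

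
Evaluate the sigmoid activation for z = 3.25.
0.9627

sigmoid(3.25) = 1/(1 + e^(-3.25)) = 1/(1 + 0.03877) = 0.9627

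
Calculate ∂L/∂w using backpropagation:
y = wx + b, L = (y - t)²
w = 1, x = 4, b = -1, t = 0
∂L/∂w = 24

y = wx + b = (1)(4) + -1 = 3
∂L/∂y = 2(y - t) = 2(3 - 0) = 6
∂y/∂w = x = 4
∂L/∂w = ∂L/∂y · ∂y/∂w = 6 × 4 = 24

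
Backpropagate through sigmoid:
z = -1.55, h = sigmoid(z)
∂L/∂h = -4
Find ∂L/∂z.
∂L/∂z = -0.5777

σ(-1.55) = 0.1751
σ'(-1.55) = σ(-1.55)(1 - σ(-1.55)) = 0.1751 × 0.8249 = 0.1444
∂L/∂z = ∂L/∂h · σ'(z) = -4 × 0.1444 = -0.5777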